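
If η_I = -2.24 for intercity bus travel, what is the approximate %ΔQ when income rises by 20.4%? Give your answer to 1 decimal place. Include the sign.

-45.7%

%ΔQ ≈ η × %ΔI = -2.24 × 20.4% = -45.7%.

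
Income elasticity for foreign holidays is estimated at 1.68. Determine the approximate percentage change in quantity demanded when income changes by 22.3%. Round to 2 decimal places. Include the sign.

37.46%

%ΔQ ≈ η × %ΔI = 1.68 × 22.3% = 37.46%.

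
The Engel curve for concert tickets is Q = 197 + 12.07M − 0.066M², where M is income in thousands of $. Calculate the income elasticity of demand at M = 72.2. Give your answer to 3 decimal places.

At M = 72.2: Q = 724.4066.
dQ/dM = 12.07 − 0.132M = 2.53960.
η = (dQ/dM)·(M/Q) = 2.53960 × (72.2/724.4066) = 0.253.

0.253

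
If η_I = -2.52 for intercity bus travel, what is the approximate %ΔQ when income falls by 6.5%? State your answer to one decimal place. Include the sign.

16.4%

%ΔQ ≈ η × %ΔI = -2.52 × (-6.5%) = 16.4%.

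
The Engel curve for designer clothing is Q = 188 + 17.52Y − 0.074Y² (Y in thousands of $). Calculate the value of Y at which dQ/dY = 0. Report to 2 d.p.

118.38

dQ/dY = 17.52 − 0.148Y.
The good is inferior where dQ/dY < 0. Setting dQ/dY = 0 gives Y = 17.52 / 0.148 = 118.38.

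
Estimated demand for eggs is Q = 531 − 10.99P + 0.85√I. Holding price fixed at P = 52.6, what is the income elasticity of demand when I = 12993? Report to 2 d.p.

At P = 52.6, I = 12993: Q = 49.815.
Holding P constant, ∂Q/∂I = 0.85/(2√I) = 0.0037285.
η_I = (∂Q/∂I)·(I/Q) = 0.0037285 × (12993/49.815) = 0.97.

0.97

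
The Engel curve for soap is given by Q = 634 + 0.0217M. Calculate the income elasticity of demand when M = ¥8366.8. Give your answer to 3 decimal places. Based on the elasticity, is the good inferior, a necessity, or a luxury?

At M = 8366.8: Q = 815.560.
dQ/dM = 0.0217.
η = (dQ/dM)·(M/Q) = 0.0217 × (8366.8/815.560) = 0.223.
Since 0 < η < 1, the good is a necessity.

0.223 (necessity)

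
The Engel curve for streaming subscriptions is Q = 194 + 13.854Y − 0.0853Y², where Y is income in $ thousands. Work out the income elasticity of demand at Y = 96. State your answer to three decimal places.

At Y = 96: Q = 737.8592.
dQ/dY = 13.854 − 0.1706Y = -2.52360.
η = (dQ/dY)·(Y/Q) = -2.52360 × (96/737.8592) = -0.328.

-0.328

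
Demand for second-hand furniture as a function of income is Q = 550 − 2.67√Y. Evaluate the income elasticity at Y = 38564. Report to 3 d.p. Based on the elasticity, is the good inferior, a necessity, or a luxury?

-10.212 (inferior good)

At Y = 38564: Q = 25.673.
dQ/dY = -2.67/(2√Y) = -0.00679814 at this income.
η = (dQ/dY)·(Y/Q) = -0.00679814 × (38564/25.673) = -10.212.
Since η < 0, the good is an inferior good.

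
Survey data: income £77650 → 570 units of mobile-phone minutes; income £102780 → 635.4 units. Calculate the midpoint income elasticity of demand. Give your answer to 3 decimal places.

0.390

ΔQ = 635.4 − 570 = 65.4; midpoint Q̄ = (570 + 635.4)/2 = 602.7.
ΔI = 102780 − 77650 = 25130; midpoint Ī = (77650 + 102780)/2 = 90215.
η = (ΔQ/Q̄) ÷ (ΔI/Ī) = (65.4/602.7) ÷ (25130/90215) = 0.390.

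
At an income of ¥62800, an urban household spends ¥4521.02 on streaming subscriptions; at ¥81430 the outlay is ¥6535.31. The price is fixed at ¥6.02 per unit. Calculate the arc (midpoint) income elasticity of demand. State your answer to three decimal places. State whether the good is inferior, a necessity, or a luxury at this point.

With a constant price, Q₁ = 4521.02/6.02 = 751.000 and Q₂ = 6535.31/6.02 = 1085.600 (equivalently, work directly with expenditure since P cancels).
Midpoint %ΔQ = (6535.31 − 4521.02)/5528.17 = 0.36437; midpoint %ΔI = (81430 − 62800)/72115 = 0.25834.
η = 0.36437 / 0.25834 = 1.410.
η > 1 ⇒ luxury.

1.410 (luxury)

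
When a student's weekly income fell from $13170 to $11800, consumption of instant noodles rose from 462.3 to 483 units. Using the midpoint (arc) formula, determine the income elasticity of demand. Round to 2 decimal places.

-0.40

ΔQ = 483 − 462.3 = 20.7; midpoint Q̄ = (462.3 + 483)/2 = 472.65.
ΔI = 11800 − 13170 = -1370; midpoint Ī = (13170 + 11800)/2 = 12485.
η = (ΔQ/Q̄) ÷ (ΔI/Ī) = (20.7/472.65) ÷ (-1370/12485) = -0.40.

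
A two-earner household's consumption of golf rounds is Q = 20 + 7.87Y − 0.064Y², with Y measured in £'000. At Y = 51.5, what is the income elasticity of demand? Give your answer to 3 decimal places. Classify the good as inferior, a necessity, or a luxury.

At Y = 51.5: Q = 255.5610.
dQ/dY = 7.87 − 0.128Y = 1.27800.
η = (dQ/dY)·(Y/Q) = 1.27800 × (51.5/255.5610) = 0.258.
0 < η < 1 ⇒ necessity.

0.258 (necessity)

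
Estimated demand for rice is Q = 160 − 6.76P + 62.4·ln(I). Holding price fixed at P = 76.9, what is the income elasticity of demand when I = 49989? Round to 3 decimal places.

0.198

At P = 76.9, I = 49989: Q = 315.296.
Holding P constant, ∂Q/∂I = 62.4/I = 0.00124827.
η_I = (∂Q/∂I)·(I/Q) = 0.00124827 × (49989/315.296) = 0.198.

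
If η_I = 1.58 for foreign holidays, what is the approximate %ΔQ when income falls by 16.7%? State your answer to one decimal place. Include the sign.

-26.4%

%ΔQ ≈ η × %ΔI = 1.58 × (-16.7%) = -26.4%.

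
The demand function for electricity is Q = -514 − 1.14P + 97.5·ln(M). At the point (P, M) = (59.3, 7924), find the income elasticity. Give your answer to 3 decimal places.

At P = 59.3, M = 7924: Q = 293.719.
Holding P constant, ∂Q/∂M = 97.5/M = 0.0123044.
η_M = (∂Q/∂M)·(M/Q) = 0.0123044 × (7924/293.719) = 0.332.

0.332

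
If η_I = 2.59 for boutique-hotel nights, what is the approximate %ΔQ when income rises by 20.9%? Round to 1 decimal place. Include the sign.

%ΔQ ≈ η × %ΔI = 2.59 × 20.9% = 54.1%.

54.1%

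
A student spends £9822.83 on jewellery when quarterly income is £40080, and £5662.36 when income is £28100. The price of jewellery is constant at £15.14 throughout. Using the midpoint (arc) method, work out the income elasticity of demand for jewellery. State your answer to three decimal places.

1.529

With a constant price, Q₁ = 9822.83/15.14 = 648.800 and Q₂ = 5662.36/15.14 = 374.000 (equivalently, work directly with expenditure since P cancels).
Midpoint %ΔQ = (5662.36 − 9822.83)/7742.59 = -0.53735; midpoint %ΔI = (28100 − 40080)/34090 = -0.35142.
η = -0.53735 / -0.35142 = 1.529.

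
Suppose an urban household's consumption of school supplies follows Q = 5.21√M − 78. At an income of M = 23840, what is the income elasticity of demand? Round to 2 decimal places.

At M = 23840: Q = 726.435.
dQ/dM = 5.21/(2√M) = 0.0168715 at this income.
η = (dQ/dM)·(M/Q) = 0.0168715 × (23840/726.435) = 0.55.

0.55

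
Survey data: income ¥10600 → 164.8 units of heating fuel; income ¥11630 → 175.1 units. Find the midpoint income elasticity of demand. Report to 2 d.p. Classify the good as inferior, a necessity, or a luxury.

0.65 (necessity)

ΔQ = 175.1 − 164.8 = 10.3; midpoint Q̄ = (164.8 + 175.1)/2 = 169.95.
ΔI = 11630 − 10600 = 1030; midpoint Ī = (10600 + 11630)/2 = 11115.
η = (ΔQ/Q̄) ÷ (ΔI/Ī) = (10.3/169.95) ÷ (1030/11115) = 0.65.
0 < η < 1 ⇒ necessity.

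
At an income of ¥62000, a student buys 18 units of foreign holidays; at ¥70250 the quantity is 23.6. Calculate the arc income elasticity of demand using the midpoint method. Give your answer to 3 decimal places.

ΔQ = 23.6 − 18 = 5.6; midpoint Q̄ = (18 + 23.6)/2 = 20.8.
ΔI = 70250 − 62000 = 8250; midpoint Ī = (62000 + 70250)/2 = 66125.
η = (ΔQ/Q̄) ÷ (ΔI/Ī) = (5.6/20.8) ÷ (8250/66125) = 2.158.

2.158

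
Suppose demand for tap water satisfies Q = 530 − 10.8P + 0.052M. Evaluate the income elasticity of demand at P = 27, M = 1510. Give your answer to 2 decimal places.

0.25

At P = 27, M = 1510: Q = 316.920.
Holding P constant, ∂Q/∂M = 0.052.
η_M = (∂Q/∂M)·(M/Q) = 0.052 × (1510/316.920) = 0.25.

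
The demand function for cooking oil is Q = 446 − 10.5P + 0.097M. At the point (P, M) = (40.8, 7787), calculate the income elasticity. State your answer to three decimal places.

At P = 40.8, M = 7787: Q = 772.939.
Holding P constant, ∂Q/∂M = 0.097.
η_M = (∂Q/∂M)·(M/Q) = 0.097 × (7787/772.939) = 0.977.

0.977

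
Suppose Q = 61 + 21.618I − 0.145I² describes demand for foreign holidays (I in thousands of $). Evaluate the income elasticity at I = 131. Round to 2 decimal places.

At I = 131: Q = 404.6130.
dQ/dI = 21.618 − 0.29I = -16.37200.
η = (dQ/dI)·(I/Q) = -16.37200 × (131/404.6130) = -5.30.

-5.30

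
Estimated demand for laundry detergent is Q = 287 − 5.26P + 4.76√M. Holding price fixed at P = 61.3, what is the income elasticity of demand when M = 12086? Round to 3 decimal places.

0.536

At P = 61.3, M = 12086: Q = 487.859.
Holding P constant, ∂Q/∂M = 4.76/(2√M) = 0.0216489.
η_M = (∂Q/∂M)·(M/Q) = 0.0216489 × (12086/487.859) = 0.536.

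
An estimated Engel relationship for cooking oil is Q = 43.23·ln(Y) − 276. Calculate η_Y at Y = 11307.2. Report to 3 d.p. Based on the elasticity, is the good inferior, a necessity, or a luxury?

At Y = 11307.2: Q = 127.474.
dQ/dY = 43.23/Y = 0.00382323 at this income.
η = (dQ/dY)·(Y/Q) = 0.00382323 × (11307.2/127.474) = 0.339.
Since 0 < η < 1, the good is a necessity.

0.339 (necessity)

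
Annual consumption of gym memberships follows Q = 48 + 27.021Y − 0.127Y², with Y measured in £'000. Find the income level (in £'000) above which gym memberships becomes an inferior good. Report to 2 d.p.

106.38

dQ/dY = 27.021 − 0.254Y.
The good is inferior where dQ/dY < 0. Setting dQ/dY = 0 gives Y = 27.021 / 0.254 = 106.38.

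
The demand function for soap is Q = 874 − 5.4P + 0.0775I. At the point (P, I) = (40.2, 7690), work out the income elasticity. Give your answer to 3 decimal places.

At P = 40.2, I = 7690: Q = 1252.895.
Holding P constant, ∂Q/∂I = 0.0775.
η_I = (∂Q/∂I)·(I/Q) = 0.0775 × (7690/1252.895) = 0.476.

0.476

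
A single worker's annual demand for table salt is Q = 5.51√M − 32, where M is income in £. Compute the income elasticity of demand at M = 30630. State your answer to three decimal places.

0.517

At M = 30630: Q = 932.329.
dQ/dM = 5.51/(2√M) = 0.0157416 at this income.
η = (dQ/dM)·(M/Q) = 0.0157416 × (30630/932.329) = 0.517.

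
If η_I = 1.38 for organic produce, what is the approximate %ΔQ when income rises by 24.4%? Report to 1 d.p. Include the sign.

33.7%

%ΔQ ≈ η × %ΔI = 1.38 × 24.4% = 33.7%.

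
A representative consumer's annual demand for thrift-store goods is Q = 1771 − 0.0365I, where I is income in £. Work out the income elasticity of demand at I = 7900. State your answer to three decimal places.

At I = 7900: Q = 1482.650.
dQ/dI = −0.0365.
η = (dQ/dI)·(I/Q) = -0.0365 × (7900/1482.650) = -0.194.

-0.194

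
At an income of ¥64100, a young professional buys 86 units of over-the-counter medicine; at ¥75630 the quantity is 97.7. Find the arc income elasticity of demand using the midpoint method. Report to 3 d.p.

ΔQ = 97.7 − 86 = 11.7; midpoint Q̄ = (86 + 97.7)/2 = 91.85.
ΔI = 75630 − 64100 = 11530; midpoint Ī = (64100 + 75630)/2 = 69865.
η = (ΔQ/Q̄) ÷ (ΔI/Ī) = (11.7/91.85) ÷ (11530/69865) = 0.772.

0.772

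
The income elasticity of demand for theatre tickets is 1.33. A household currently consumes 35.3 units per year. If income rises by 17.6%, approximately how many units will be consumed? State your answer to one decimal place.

%ΔQ ≈ η × %ΔI = 1.33 × 17.6% = 23.408%.
New Q ≈ 35.3 × (1 + 0.23408) = 43.6.

43.6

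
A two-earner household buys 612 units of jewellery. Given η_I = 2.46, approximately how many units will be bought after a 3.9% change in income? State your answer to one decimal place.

%ΔQ ≈ η × %ΔI = 2.46 × 3.9% = 9.594%.
New Q ≈ 612 × (1 + 0.09594) = 670.7.

670.7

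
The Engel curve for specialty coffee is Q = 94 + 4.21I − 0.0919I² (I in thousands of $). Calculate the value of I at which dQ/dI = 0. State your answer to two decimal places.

dQ/dI = 4.21 − 0.1838I.
The good is inferior where dQ/dI < 0. Setting dQ/dI = 0 gives I = 4.21 / 0.1838 = 22.91.

22.91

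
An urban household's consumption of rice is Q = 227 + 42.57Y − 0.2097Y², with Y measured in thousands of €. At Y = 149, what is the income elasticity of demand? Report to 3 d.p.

At Y = 149: Q = 1914.3803.
dQ/dY = 42.57 − 0.4194Y = -19.92060.
η = (dQ/dY)·(Y/Q) = -19.92060 × (149/1914.3803) = -1.550.

-1.550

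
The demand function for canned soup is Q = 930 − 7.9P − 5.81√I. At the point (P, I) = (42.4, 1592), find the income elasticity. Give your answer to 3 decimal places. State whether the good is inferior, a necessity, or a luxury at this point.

At P = 42.4, I = 1592: Q = 363.222.
Holding P constant, ∂Q/∂I = -5.81/(2√I) = -0.0728072.
η_I = (∂Q/∂I)·(I/Q) = -0.0728072 × (1592/363.222) = -0.319.
Since η < 0, this is an inferior good.

-0.319 (inferior good)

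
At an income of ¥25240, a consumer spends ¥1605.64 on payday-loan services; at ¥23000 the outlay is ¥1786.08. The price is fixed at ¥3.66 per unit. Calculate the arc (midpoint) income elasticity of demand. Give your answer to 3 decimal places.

With a constant price, Q₁ = 1605.64/3.66 = 438.699 and Q₂ = 1786.08/3.66 = 488.000 (equivalently, work directly with expenditure since P cancels).
Midpoint %ΔQ = (1786.08 − 1605.64)/1695.86 = 0.10640; midpoint %ΔI = (23000 − 25240)/24120 = -0.09287.
η = 0.10640 / -0.09287 = -1.146.

-1.146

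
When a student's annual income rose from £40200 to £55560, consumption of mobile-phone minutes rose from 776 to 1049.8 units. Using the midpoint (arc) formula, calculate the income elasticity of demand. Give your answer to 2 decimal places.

ΔQ = 1049.8 − 776 = 273.8; midpoint Q̄ = (776 + 1049.8)/2 = 912.9.
ΔI = 55560 − 40200 = 15360; midpoint Ī = (40200 + 55560)/2 = 47880.
η = (ΔQ/Q̄) ÷ (ΔI/Ī) = (273.8/912.9) ÷ (15360/47880) = 0.93.

0.93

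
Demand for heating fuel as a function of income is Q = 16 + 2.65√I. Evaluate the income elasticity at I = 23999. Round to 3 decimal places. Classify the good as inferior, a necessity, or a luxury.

0.481 (necessity)

At I = 23999: Q = 426.528.
dQ/dI = 2.65/(2√I) = 0.00855302 at this income.
η = (dQ/dI)·(I/Q) = 0.00855302 × (23999/426.528) = 0.481.
Since 0 < η < 1, the good is a necessity.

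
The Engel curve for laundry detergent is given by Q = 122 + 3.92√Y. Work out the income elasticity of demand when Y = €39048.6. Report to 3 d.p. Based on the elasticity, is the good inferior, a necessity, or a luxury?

At Y = 39048.6: Q = 896.620.
dQ/dY = 3.92/(2√Y) = 0.00991867 at this income.
η = (dQ/dY)·(Y/Q) = 0.00991867 × (39048.6/896.620) = 0.432.
Since 0 < η < 1, the good is a necessity.

0.432 (necessity)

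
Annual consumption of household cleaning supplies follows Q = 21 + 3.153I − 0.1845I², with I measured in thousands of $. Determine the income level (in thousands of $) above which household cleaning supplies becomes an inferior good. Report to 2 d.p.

dQ/dI = 3.153 − 0.369I.
The good is inferior where dQ/dI < 0. Setting dQ/dI = 0 gives I = 3.153 / 0.369 = 8.54.

8.54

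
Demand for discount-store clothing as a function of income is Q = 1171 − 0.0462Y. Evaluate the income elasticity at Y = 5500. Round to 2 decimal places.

At Y = 5500: Q = 916.900.
dQ/dY = −0.0462.
η = (dQ/dY)·(Y/Q) = -0.0462 × (5500/916.900) = -0.28.

-0.28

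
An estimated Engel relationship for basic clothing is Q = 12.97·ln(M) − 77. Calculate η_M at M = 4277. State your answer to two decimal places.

0.41

At M = 4277: Q = 31.442.
dQ/dM = 12.97/M = 0.0030325 at this income.
η = (dQ/dM)·(M/Q) = 0.0030325 × (4277/31.442) = 0.41.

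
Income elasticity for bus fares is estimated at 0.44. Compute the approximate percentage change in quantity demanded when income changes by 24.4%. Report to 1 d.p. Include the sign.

10.7%

%ΔQ ≈ η × %ΔI = 0.44 × 24.4% = 10.7%.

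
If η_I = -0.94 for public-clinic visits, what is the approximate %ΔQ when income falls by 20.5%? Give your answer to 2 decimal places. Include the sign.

%ΔQ ≈ η × %ΔI = -0.94 × (-20.5%) = 19.27%.

19.27%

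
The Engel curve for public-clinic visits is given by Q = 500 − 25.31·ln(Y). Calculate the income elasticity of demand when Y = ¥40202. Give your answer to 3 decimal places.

At Y = 40202: Q = 231.672.
dQ/dY = -25.31/Y = -0.000629571 at this income.
η = (dQ/dY)·(Y/Q) = -0.000629571 × (40202/231.672) = -0.109.

-0.109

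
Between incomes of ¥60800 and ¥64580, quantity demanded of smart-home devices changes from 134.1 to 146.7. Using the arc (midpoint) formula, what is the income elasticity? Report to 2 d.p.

1.49

ΔQ = 146.7 − 134.1 = 12.6; midpoint Q̄ = (134.1 + 146.7)/2 = 140.4.
ΔI = 64580 − 60800 = 3780; midpoint Ī = (60800 + 64580)/2 = 62690.
η = (ΔQ/Q̄) ÷ (ΔI/Ī) = (12.6/140.4) ÷ (3780/62690) = 1.49.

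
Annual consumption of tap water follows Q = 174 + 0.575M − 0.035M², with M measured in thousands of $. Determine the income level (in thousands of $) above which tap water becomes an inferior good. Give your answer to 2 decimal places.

dQ/dM = 0.575 − 0.07M.
The good is inferior where dQ/dM < 0. Setting dQ/dM = 0 gives M = 0.575 / 0.07 = 8.21.

8.21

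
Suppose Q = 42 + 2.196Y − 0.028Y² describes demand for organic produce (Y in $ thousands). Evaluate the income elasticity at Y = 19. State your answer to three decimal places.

At Y = 19: Q = 73.6160.
dQ/dY = 2.196 − 0.056Y = 1.13200.
η = (dQ/dY)·(Y/Q) = 1.13200 × (19/73.6160) = 0.292.

0.292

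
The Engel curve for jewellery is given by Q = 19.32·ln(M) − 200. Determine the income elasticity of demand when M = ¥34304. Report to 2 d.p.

At M = 34304: Q = 1.759.
dQ/dM = 19.32/M = 0.0005632 at this income.
η = (dQ/dM)·(M/Q) = 0.0005632 × (34304/1.759) = 10.98.

10.98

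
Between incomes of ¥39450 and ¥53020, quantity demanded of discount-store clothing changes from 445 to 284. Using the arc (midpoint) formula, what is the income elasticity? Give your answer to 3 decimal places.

ΔQ = 284 − 445 = -161; midpoint Q̄ = (445 + 284)/2 = 364.5.
ΔI = 53020 − 39450 = 13570; midpoint Ī = (39450 + 53020)/2 = 46235.
η = (ΔQ/Q̄) ÷ (ΔI/Ī) = (-161/364.5) ÷ (13570/46235) = -1.505.

-1.505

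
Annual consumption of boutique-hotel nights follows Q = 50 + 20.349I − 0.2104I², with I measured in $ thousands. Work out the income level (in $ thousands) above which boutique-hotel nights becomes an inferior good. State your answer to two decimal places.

dQ/dI = 20.349 − 0.4208I.
The good is inferior where dQ/dI < 0. Setting dQ/dI = 0 gives I = 20.349 / 0.4208 = 48.36.

48.36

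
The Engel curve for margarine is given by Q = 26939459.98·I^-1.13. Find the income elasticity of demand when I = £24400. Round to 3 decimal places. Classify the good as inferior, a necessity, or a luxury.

For Q = A·I^β the income elasticity is constant and equal to β.
Here β = -1.13, so η = -1.130.
Since η < 0, the good is an inferior good.

-1.130 (inferior good)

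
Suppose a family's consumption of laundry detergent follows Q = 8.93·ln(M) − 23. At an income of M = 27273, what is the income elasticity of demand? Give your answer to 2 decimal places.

At M = 27273: Q = 68.208.
dQ/dM = 8.93/M = 0.00032743 at this income.
η = (dQ/dM)·(M/Q) = 0.00032743 × (27273/68.208) = 0.13.

0.13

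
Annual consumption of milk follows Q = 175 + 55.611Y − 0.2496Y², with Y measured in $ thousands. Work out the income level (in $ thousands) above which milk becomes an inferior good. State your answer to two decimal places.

111.40

dQ/dY = 55.611 − 0.4992Y.
The good is inferior where dQ/dY < 0. Setting dQ/dY = 0 gives Y = 55.611 / 0.4992 = 111.40.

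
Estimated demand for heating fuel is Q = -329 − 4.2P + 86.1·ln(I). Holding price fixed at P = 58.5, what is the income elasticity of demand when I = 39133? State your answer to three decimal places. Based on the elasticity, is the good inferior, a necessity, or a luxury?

0.256 (necessity)

At P = 58.5, I = 39133: Q = 335.784.
Holding P constant, ∂Q/∂I = 86.1/I = 0.00220019.
η_I = (∂Q/∂I)·(I/Q) = 0.00220019 × (39133/335.784) = 0.256.
Since 0 < η < 1, this is a necessity.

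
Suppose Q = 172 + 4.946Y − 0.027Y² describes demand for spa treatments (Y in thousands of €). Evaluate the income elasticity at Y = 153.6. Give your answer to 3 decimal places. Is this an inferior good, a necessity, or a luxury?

At Y = 153.6: Q = 294.6957.
dQ/dY = 4.946 − 0.054Y = -3.34840.
η = (dQ/dY)·(Y/Q) = -3.34840 × (153.6/294.6957) = -1.745.
η < 0 ⇒ inferior good.

-1.745 (inferior good)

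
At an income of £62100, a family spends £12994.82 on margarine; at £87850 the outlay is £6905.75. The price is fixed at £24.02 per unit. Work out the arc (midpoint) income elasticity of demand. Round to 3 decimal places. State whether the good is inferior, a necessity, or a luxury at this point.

-1.782 (inferior good)

With a constant price, Q₁ = 12994.82/24.02 = 541.000 and Q₂ = 6905.75/24.02 = 287.500 (equivalently, work directly with expenditure since P cancels).
Midpoint %ΔQ = (6905.75 − 12994.82)/9950.29 = -0.61195; midpoint %ΔI = (87850 − 62100)/74975 = 0.34345.
η = -0.61195 / 0.34345 = -1.782.
η < 0 ⇒ inferior good.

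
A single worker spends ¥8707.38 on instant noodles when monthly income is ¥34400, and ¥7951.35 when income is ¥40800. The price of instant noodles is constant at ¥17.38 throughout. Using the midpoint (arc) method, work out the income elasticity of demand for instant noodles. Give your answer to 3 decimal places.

With a constant price, Q₁ = 8707.38/17.38 = 501.000 and Q₂ = 7951.35/17.38 = 457.500 (equivalently, work directly with expenditure since P cancels).
Midpoint %ΔQ = (7951.35 − 8707.38)/8329.37 = -0.09077; midpoint %ΔI = (40800 − 34400)/37600 = 0.17021.
η = -0.09077 / 0.17021 = -0.533.

-0.533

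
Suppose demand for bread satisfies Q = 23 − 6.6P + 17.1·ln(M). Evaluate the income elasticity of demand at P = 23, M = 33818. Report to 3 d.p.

0.345

At P = 23, M = 33818: Q = 49.532.
Holding P constant, ∂Q/∂M = 17.1/M = 0.000505648.
η_M = (∂Q/∂M)·(M/Q) = 0.000505648 × (33818/49.532) = 0.345.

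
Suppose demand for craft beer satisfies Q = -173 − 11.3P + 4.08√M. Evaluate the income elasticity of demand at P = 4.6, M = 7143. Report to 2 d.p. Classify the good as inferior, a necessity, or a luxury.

At P = 4.6, M = 7143: Q = 119.846.
Holding P constant, ∂Q/∂M = 4.08/(2√M) = 0.0241374.
η_M = (∂Q/∂M)·(M/Q) = 0.0241374 × (7143/119.846) = 1.44.
Since η > 1, this is a luxury.

1.44 (luxury)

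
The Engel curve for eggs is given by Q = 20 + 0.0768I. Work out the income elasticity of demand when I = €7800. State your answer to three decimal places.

At I = 7800: Q = 619.040.
dQ/dI = 0.0768.
η = (dQ/dI)·(I/Q) = 0.0768 × (7800/619.040) = 0.968.

0.968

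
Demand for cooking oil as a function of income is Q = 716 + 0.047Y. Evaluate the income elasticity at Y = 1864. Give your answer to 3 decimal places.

At Y = 1864: Q = 803.608.
dQ/dY = 0.047.
η = (dQ/dY)·(Y/Q) = 0.047 × (1864/803.608) = 0.109.

0.109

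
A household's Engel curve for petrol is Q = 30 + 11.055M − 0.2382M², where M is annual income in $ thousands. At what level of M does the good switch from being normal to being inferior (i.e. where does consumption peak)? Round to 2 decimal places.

23.21

dQ/dM = 11.055 − 0.4764M.
The good is inferior where dQ/dM < 0. Setting dQ/dM = 0 gives M = 11.055 / 0.4764 = 23.21.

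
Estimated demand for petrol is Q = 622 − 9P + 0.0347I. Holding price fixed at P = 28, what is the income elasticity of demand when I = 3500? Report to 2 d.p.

0.25

At P = 28, I = 3500: Q = 491.450.
Holding P constant, ∂Q/∂I = 0.0347.
η_I = (∂Q/∂I)·(I/Q) = 0.0347 × (3500/491.450) = 0.25.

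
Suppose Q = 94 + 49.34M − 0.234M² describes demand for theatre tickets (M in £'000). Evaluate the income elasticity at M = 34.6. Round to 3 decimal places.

0.754

At M = 34.6: Q = 1521.0286.
dQ/dM = 49.34 − 0.468M = 33.14720.
η = (dQ/dM)·(M/Q) = 33.14720 × (34.6/1521.0286) = 0.754.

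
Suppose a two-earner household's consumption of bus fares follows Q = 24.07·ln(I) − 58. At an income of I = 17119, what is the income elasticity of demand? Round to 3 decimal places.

0.136

At I = 17119: Q = 176.633.
dQ/dI = 24.07/I = 0.00140604 at this income.
η = (dQ/dI)·(I/Q) = 0.00140604 × (17119/176.633) = 0.136.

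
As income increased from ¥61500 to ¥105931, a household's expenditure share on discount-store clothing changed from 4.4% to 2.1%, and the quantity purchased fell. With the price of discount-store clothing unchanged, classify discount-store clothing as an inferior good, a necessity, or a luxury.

inferior good

Quantity demanded falls as income rises, so η < 0.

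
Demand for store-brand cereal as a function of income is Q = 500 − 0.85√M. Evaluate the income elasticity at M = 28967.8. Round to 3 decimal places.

-0.204

At M = 28967.8: Q = 355.331.
dQ/dM = -0.85/(2√M) = -0.00249707 at this income.
η = (dQ/dM)·(M/Q) = -0.00249707 × (28967.8/355.331) = -0.204.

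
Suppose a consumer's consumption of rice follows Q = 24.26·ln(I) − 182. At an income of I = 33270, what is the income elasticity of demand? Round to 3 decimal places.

At I = 33270: Q = 70.605.
dQ/dI = 24.26/I = 0.000729185 at this income.
η = (dQ/dI)·(I/Q) = 0.000729185 × (33270/70.605) = 0.344.

0.344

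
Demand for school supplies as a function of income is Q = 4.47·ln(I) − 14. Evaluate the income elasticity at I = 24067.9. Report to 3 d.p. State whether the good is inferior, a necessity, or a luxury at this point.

At I = 24067.9: Q = 31.096.
dQ/dI = 4.47/I = 0.000185725 at this income.
η = (dQ/dI)·(I/Q) = 0.000185725 × (24067.9/31.096) = 0.144.
Since 0 < η < 1, the good is a necessity.

0.144 (necessity)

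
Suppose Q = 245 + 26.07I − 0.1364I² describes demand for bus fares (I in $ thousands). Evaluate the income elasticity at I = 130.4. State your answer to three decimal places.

At I = 130.4: Q = 1325.1606.
dQ/dI = 26.07 − 0.2728I = -9.50312.
η = (dQ/dI)·(I/Q) = -9.50312 × (130.4/1325.1606) = -0.935.

-0.935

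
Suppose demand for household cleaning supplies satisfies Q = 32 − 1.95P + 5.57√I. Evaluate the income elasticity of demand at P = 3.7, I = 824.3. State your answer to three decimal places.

At P = 3.7, I = 824.3: Q = 184.703.
Holding P constant, ∂Q/∂I = 5.57/(2√I) = 0.0970024.
η_I = (∂Q/∂I)·(I/Q) = 0.0970024 × (824.3/184.703) = 0.433.

0.433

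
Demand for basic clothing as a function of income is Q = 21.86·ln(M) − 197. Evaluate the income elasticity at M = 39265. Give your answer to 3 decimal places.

0.638

At M = 39265: Q = 34.237.
dQ/dM = 21.86/M = 0.00055673 at this income.
η = (dQ/dM)·(M/Q) = 0.00055673 × (39265/34.237) = 0.638.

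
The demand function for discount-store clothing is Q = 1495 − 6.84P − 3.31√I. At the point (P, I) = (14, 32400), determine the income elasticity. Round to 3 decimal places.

At P = 14, I = 32400: Q = 803.440.
Holding P constant, ∂Q/∂I = -3.31/(2√I) = -0.00919444.
η_I = (∂Q/∂I)·(I/Q) = -0.00919444 × (32400/803.440) = -0.371.

-0.371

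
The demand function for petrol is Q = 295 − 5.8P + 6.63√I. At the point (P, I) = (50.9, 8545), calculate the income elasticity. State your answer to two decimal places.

At P = 50.9, I = 8545: Q = 612.652.
Holding P constant, ∂Q/∂I = 6.63/(2√I) = 0.0358614.
η_I = (∂Q/∂I)·(I/Q) = 0.0358614 × (8545/612.652) = 0.50.

0.50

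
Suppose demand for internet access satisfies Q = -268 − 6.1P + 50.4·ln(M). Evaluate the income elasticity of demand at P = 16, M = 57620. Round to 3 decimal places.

0.270

At P = 16, M = 57620: Q = 186.866.
Holding P constant, ∂Q/∂M = 50.4/M = 0.000874696.
η_M = (∂Q/∂M)·(M/Q) = 0.000874696 × (57620/186.866) = 0.270.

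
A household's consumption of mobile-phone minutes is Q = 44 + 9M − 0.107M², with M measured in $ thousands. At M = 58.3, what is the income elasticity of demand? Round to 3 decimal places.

At M = 58.3: Q = 205.0188.
dQ/dM = 9 − 0.214M = -3.47620.
η = (dQ/dM)·(M/Q) = -3.47620 × (58.3/205.0188) = -0.989.

-0.989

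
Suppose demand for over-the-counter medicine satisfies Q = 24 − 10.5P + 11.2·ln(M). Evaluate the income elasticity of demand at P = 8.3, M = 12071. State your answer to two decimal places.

At P = 8.3, M = 12071: Q = 42.114.
Holding P constant, ∂Q/∂M = 11.2/M = 0.000927844.
η_M = (∂Q/∂M)·(M/Q) = 0.000927844 × (12071/42.114) = 0.27.

0.27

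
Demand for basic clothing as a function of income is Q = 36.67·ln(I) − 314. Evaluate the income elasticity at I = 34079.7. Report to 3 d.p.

0.534

At I = 34079.7: Q = 68.705.
dQ/dI = 36.67/I = 0.00107601 at this income.
η = (dQ/dI)·(I/Q) = 0.00107601 × (34079.7/68.705) = 0.534.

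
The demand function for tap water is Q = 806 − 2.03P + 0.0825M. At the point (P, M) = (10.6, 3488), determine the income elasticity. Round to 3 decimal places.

0.268

At P = 10.6, M = 3488: Q = 1072.242.
Holding P constant, ∂Q/∂M = 0.0825.
η_M = (∂Q/∂M)·(M/Q) = 0.0825 × (3488/1072.242) = 0.268.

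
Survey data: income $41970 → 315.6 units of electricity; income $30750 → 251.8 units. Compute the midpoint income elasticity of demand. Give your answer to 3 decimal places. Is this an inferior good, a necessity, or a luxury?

ΔQ = 251.8 − 315.6 = -63.8; midpoint Q̄ = (315.6 + 251.8)/2 = 283.7.
ΔI = 30750 − 41970 = -11220; midpoint Ī = (41970 + 30750)/2 = 36360.
η = (ΔQ/Q̄) ÷ (ΔI/Ī) = (-63.8/283.7) ÷ (-11220/36360) = 0.729.
0 < η < 1 ⇒ necessity.

0.729 (necessity)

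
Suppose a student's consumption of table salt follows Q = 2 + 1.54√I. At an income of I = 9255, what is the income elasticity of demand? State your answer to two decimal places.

At I = 9255: Q = 150.152.
dQ/dI = 1.54/(2√I) = 0.00800392 at this income.
η = (dQ/dI)·(I/Q) = 0.00800392 × (9255/150.152) = 0.49.

0.49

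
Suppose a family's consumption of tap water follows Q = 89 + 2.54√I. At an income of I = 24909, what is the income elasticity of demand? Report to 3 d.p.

0.409

At I = 24909: Q = 489.878.
dQ/dI = 2.54/(2√I) = 0.00804684 at this income.
η = (dQ/dI)·(I/Q) = 0.00804684 × (24909/489.878) = 0.409.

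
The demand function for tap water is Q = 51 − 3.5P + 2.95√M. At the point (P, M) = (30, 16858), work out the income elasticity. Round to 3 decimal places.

0.582

At P = 30, M = 16858: Q = 329.023.
Holding P constant, ∂Q/∂M = 2.95/(2√M) = 0.0113603.
η_M = (∂Q/∂M)·(M/Q) = 0.0113603 × (16858/329.023) = 0.582.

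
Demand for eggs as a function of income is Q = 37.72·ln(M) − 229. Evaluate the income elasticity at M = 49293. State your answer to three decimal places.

At M = 49293: Q = 178.585.
dQ/dM = 37.72/M = 0.00076522 at this income.
η = (dQ/dM)·(M/Q) = 0.00076522 × (49293/178.585) = 0.211.

0.211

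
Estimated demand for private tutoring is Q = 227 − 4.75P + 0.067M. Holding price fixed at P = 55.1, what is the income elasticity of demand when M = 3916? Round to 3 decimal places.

1.153

At P = 55.1, M = 3916: Q = 227.647.
Holding P constant, ∂Q/∂M = 0.067.
η_M = (∂Q/∂M)·(M/Q) = 0.067 × (3916/227.647) = 1.153.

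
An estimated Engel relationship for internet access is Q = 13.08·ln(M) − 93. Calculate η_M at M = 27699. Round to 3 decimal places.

0.321

At M = 27699: Q = 40.797.
dQ/dM = 13.08/M = 0.000472219 at this income.
η = (dQ/dM)·(M/Q) = 0.000472219 × (27699/40.797) = 0.321.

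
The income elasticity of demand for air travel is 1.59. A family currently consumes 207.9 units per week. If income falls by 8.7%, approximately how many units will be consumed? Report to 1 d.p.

%ΔQ ≈ η × %ΔI = 1.59 × (-8.7%) = -13.833%.
New Q ≈ 207.9 × (1 − 0.13833) = 179.1.

179.1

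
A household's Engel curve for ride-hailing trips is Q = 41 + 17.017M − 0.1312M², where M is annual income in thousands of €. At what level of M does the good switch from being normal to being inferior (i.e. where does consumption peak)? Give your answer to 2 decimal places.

64.85

dQ/dM = 17.017 − 0.2624M.
The good is inferior where dQ/dM < 0. Setting dQ/dM = 0 gives M = 17.017 / 0.2624 = 64.85.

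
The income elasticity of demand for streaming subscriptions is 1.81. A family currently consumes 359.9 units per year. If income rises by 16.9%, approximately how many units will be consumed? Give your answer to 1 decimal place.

470.0

%ΔQ ≈ η × %ΔI = 1.81 × 16.9% = 30.589%.
New Q ≈ 359.9 × (1 + 0.30589) = 470.0.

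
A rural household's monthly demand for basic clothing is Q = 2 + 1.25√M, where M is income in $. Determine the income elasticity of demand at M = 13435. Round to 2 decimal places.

0.49

At M = 13435: Q = 146.887.
dQ/dM = 1.25/(2√M) = 0.00539214 at this income.
η = (dQ/dM)·(M/Q) = 0.00539214 × (13435/146.887) = 0.49.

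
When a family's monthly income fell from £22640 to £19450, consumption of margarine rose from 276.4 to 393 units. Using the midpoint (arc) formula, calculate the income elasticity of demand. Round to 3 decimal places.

-2.298

ΔQ = 393 − 276.4 = 116.6; midpoint Q̄ = (276.4 + 393)/2 = 334.7.
ΔI = 19450 − 22640 = -3190; midpoint Ī = (22640 + 19450)/2 = 21045.
η = (ΔQ/Q̄) ÷ (ΔI/Ī) = (116.6/334.7) ÷ (-3190/21045) = -2.298.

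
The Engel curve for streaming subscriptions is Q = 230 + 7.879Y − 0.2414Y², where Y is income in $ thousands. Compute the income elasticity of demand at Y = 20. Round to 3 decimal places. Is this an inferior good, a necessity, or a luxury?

-0.122 (inferior good)

At Y = 20: Q = 291.0200.
dQ/dY = 7.879 − 0.4828Y = -1.77700.
η = (dQ/dY)·(Y/Q) = -1.77700 × (20/291.0200) = -0.122.
η < 0 ⇒ inferior good.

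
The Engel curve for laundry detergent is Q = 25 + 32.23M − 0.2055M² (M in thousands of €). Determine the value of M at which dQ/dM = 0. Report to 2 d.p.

78.42

dQ/dM = 32.23 − 0.411M.
The good is inferior where dQ/dM < 0. Setting dQ/dM = 0 gives M = 32.23 / 0.411 = 78.42.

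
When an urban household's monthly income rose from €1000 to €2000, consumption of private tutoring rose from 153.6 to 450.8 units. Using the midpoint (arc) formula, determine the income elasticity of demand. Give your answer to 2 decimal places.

ΔQ = 450.8 − 153.6 = 297.2; midpoint Q̄ = (153.6 + 450.8)/2 = 302.2.
ΔI = 2000 − 1000 = 1000; midpoint Ī = (1000 + 2000)/2 = 1500.
η = (ΔQ/Q̄) ÷ (ΔI/Ī) = (297.2/302.2) ÷ (1000/1500) = 1.48.

1.48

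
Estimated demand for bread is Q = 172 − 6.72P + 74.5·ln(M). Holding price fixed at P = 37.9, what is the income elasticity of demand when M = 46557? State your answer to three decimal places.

At P = 37.9, M = 46557: Q = 718.070.
Holding P constant, ∂Q/∂M = 74.5/M = 0.00160019.
η_M = (∂Q/∂M)·(M/Q) = 0.00160019 × (46557/718.070) = 0.104.

0.104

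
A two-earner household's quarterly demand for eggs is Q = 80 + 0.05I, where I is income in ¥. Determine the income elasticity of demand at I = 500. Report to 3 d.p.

At I = 500: Q = 105.000.
dQ/dI = 0.05.
η = (dQ/dI)·(I/Q) = 0.05 × (500/105.000) = 0.238.

0.238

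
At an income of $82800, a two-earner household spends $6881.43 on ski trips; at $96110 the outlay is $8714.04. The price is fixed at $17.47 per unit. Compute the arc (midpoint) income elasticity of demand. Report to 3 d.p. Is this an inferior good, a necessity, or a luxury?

With a constant price, Q₁ = 6881.43/17.47 = 393.900 and Q₂ = 8714.04/17.47 = 498.800 (equivalently, work directly with expenditure since P cancels).
Midpoint %ΔQ = (8714.04 − 6881.43)/7797.74 = 0.23502; midpoint %ΔI = (96110 − 82800)/89455 = 0.14879.
η = 0.23502 / 0.14879 = 1.580.
η > 1 ⇒ luxury.

1.580 (luxury)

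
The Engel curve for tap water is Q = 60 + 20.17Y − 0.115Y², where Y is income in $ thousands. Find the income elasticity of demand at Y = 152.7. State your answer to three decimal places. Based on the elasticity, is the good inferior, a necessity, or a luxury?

At Y = 152.7: Q = 458.4706.
dQ/dY = 20.17 − 0.23Y = -14.95100.
η = (dQ/dY)·(Y/Q) = -14.95100 × (152.7/458.4706) = -4.980.
η < 0 ⇒ inferior good.

-4.980 (inferior good)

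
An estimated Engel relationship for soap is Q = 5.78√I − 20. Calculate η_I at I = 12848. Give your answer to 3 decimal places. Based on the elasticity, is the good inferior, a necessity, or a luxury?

0.516 (necessity)

At I = 12848: Q = 635.157.
dQ/dI = 5.78/(2√I) = 0.0254965 at this income.
η = (dQ/dI)·(I/Q) = 0.0254965 × (12848/635.157) = 0.516.
Since 0 < η < 1, the good is a necessity.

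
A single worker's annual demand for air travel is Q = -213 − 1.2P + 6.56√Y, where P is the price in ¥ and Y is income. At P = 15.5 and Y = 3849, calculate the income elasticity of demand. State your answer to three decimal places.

1.160

At P = 15.5, Y = 3849: Q = 175.384.
Holding P constant, ∂Q/∂Y = 6.56/(2√Y) = 0.0528689.
η_Y = (∂Q/∂Y)·(Y/Q) = 0.0528689 × (3849/175.384) = 1.160.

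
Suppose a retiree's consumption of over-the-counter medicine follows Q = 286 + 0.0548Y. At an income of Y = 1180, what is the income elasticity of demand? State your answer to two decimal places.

At Y = 1180: Q = 350.664.
dQ/dY = 0.0548.
η = (dQ/dY)·(Y/Q) = 0.0548 × (1180/350.664) = 0.18.

0.18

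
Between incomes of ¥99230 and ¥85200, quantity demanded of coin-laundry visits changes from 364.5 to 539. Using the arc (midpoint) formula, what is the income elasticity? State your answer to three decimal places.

ΔQ = 539 − 364.5 = 174.5; midpoint Q̄ = (364.5 + 539)/2 = 451.75.
ΔI = 85200 − 99230 = -14030; midpoint Ī = (99230 + 85200)/2 = 92215.
η = (ΔQ/Q̄) ÷ (ΔI/Ī) = (174.5/451.75) ÷ (-14030/92215) = -2.539.

-2.539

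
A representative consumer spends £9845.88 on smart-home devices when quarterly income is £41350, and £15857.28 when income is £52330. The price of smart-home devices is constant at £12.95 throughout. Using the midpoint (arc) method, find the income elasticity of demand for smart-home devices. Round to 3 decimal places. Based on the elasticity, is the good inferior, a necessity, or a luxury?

1.995 (luxury)

With a constant price, Q₁ = 9845.88/12.95 = 760.300 and Q₂ = 15857.28/12.95 = 1224.500 (equivalently, work directly with expenditure since P cancels).
Midpoint %ΔQ = (15857.28 − 9845.88)/12851.58 = 0.46776; midpoint %ΔI = (52330 − 41350)/46840 = 0.23442.
η = 0.46776 / 0.23442 = 1.995.
η > 1 ⇒ luxury.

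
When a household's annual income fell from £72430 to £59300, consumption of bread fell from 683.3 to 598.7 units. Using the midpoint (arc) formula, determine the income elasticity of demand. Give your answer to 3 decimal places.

0.662

ΔQ = 598.7 − 683.3 = -84.6; midpoint Q̄ = (683.3 + 598.7)/2 = 641.
ΔI = 59300 − 72430 = -13130; midpoint Ī = (72430 + 59300)/2 = 65865.
η = (ΔQ/Q̄) ÷ (ΔI/Ī) = (-84.6/641) ÷ (-13130/65865) = 0.662.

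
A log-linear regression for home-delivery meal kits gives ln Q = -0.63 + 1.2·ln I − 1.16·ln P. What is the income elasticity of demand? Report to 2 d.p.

1.20

In a log-linear demand, the coefficient on ln I is the income elasticity.
So η = 1.20.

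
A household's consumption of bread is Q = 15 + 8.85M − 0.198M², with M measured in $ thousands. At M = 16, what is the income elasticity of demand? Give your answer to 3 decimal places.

At M = 16: Q = 105.9120.
dQ/dM = 8.85 − 0.396M = 2.51400.
η = (dQ/dM)·(M/Q) = 2.51400 × (16/105.9120) = 0.380.

0.380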